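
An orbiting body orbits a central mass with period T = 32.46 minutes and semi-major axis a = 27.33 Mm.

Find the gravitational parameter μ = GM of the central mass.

Convert to SI: T = 32.46 minutes = 1947.6 s; a = 27.33 Mm = 2.733e+07 m.
GM = 4π² · a³ / T².
GM = 4π² · (2.733e+07)³ / (1947.6)² m³/s² ≈ 2.125e+17 m³/s² = 2.125 × 10^17 m³/s².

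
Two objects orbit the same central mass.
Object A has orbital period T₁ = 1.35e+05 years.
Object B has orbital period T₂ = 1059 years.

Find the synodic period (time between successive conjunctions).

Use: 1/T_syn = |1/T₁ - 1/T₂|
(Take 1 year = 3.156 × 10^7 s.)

Convert to SI: T₁ = 1.35e+05 years = 4.2606e+12 s; T₂ = 1059 years = 3.3422e+10 s.
T_syn = |T₁ · T₂ / (T₁ − T₂)|.
T_syn = |4.2606e+12 · 3.3422e+10 / (4.2606e+12 − 3.3422e+10)| s ≈ 3.369e+10 s = 1067 years.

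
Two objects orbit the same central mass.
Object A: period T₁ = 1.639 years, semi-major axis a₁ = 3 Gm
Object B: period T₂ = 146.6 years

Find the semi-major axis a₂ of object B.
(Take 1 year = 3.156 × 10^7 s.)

Convert to SI: T₁ = 1.639 years = 5.17268e+07 s; a₁ = 3 Gm = 3e+09 m; T₂ = 146.6 years = 4.6267e+09 s.
Kepler's third law: (T₁/T₂)² = (a₁/a₂)³ ⇒ a₂ = a₁ · (T₂/T₁)^(2/3).
T₂/T₁ = 4.6267e+09 / 5.17268e+07 = 89.4448.
a₂ = 3e+09 · (89.4448)^(2/3) m ≈ 6e+10 m = 60 Gm.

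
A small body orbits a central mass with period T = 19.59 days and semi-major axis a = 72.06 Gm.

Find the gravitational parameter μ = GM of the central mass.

Convert to SI: T = 19.59 days = 1.69258e+06 s; a = 72.06 Gm = 7.206e+10 m.
GM = 4π² · a³ / T².
GM = 4π² · (7.206e+10)³ / (1.69258e+06)² m³/s² ≈ 5.156e+21 m³/s² = 5.156 × 10^21 m³/s².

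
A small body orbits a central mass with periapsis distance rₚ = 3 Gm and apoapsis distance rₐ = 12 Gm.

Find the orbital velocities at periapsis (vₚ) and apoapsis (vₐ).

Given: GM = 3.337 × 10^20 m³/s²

Convert to SI: rₚ = 3 Gm = 3e+09 m; rₐ = 12 Gm = 1.2e+10 m.
Use the vis-viva equation v² = GM(2/r − 1/a) with a = (rₚ + rₐ)/2 = (3e+09 + 1.2e+10)/2 = 7.5e+09 m.
vₚ = √(GM · (2/rₚ − 1/a)) = √(3.337e+20 · (2/3e+09 − 1/7.5e+09)) m/s ≈ 4.219e+05 m/s = 421.9 km/s.
vₐ = √(GM · (2/rₐ − 1/a)) = √(3.337e+20 · (2/1.2e+10 − 1/7.5e+09)) m/s ≈ 1.055e+05 m/s = 105.5 km/s.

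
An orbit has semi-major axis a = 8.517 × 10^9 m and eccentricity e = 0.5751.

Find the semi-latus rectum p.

p = a (1 − e²).
p = 8.517e+09 · (1 − (0.5751)²) = 8.517e+09 · 0.66926 ≈ 5.7e+09 m = 5.7 × 10^9 m.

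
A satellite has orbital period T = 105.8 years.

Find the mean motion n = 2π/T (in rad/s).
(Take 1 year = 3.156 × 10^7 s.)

Convert to SI: T = 105.8 years = 3.33905e+09 s.
n = 2π / T.
n = 2π / 3.33905e+09 s ≈ 1.882e-09 rad/s.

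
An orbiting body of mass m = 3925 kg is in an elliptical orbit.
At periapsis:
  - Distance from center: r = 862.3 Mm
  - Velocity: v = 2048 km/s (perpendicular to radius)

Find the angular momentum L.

Convert to SI: r = 862.3 Mm = 8.623e+08 m; v = 2048 km/s = 2.048e+06 m/s.
Since v is perpendicular to r, L = m · v · r.
L = 3925 · 2.048e+06 · 8.623e+08 kg·m²/s ≈ 6.932e+18 kg·m²/s.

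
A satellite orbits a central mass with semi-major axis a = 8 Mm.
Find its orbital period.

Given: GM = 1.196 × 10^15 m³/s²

Convert to SI: a = 8 Mm = 8e+06 m.
Kepler's third law: T = 2π √(a³ / GM).
Substituting a = 8e+06 m and GM = 1.196e+15 m³/s²:
T = 2π √((8e+06)³ / 1.196e+15) s
T ≈ 4111 s = 1.142 hours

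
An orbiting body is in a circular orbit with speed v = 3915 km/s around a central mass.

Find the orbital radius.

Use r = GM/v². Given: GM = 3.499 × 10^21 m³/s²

Convert to SI: v = 3915 km/s = 3.915e+06 m/s.
For a circular orbit, v² = GM / r, so r = GM / v².
r = 3.499e+21 / (3.915e+06)² m ≈ 2.283e+08 m = 228.3 Mm.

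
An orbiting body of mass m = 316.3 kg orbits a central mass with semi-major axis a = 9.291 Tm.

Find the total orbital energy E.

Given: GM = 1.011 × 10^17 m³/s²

Convert to SI: a = 9.291 Tm = 9.291e+12 m.
E = −GMm / (2a).
E = −1.011e+17 · 316.3 / (2 · 9.291e+12) J ≈ -1.721e+06 J = -1.721 MJ.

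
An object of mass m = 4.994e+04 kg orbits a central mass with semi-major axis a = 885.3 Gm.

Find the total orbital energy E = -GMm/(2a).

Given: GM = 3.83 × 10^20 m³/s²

Convert to SI: a = 885.3 Gm = 8.853e+11 m.
E = −GMm / (2a).
E = −3.83e+20 · 4.994e+04 / (2 · 8.853e+11) J ≈ -1.08e+13 J = -10.8 TJ.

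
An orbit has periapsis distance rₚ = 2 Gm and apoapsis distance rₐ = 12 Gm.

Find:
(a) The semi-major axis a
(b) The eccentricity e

Convert to SI: rₚ = 2 Gm = 2e+09 m; rₐ = 12 Gm = 1.2e+10 m.
(a) a = (rₚ + rₐ) / 2 = (2e+09 + 1.2e+10) / 2 ≈ 7e+09 m = 7 Gm.
(b) e = (rₐ − rₚ) / (rₐ + rₚ) = (1.2e+10 − 2e+09) / (1.2e+10 + 2e+09) ≈ 0.7143.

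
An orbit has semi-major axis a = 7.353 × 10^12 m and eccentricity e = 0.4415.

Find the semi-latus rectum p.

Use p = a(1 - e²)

p = a (1 − e²).
p = 7.353e+12 · (1 − (0.4415)²) = 7.353e+12 · 0.805078 ≈ 5.92e+12 m = 5.92 × 10^12 m.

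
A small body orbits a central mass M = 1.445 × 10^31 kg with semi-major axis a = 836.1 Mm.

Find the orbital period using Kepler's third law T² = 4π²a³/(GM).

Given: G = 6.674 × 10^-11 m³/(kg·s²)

Convert to SI: a = 836.1 Mm = 8.361e+08 m.
GM = G · M = 6.674e-11 · 1.445e+31 = 9.64393e+20 m³/s².
Kepler's third law: T = 2π √(a³ / GM).
Substituting a = 8.361e+08 m and GM = 9.64393e+20 m³/s²:
T = 2π √((8.361e+08)³ / 9.64393e+20) s
T ≈ 4891 s = 1.359 hours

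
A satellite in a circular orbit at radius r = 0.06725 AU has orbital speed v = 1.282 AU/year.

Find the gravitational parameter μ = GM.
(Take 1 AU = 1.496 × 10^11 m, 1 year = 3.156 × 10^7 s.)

Convert to SI: r = 0.06725 AU = 1.00606e+10 m; v = 1.282 AU/year = 6076.91 m/s.
For a circular orbit v² = GM/r, so GM = v² · r.
GM = (6076.91)² · 1.00606e+10 m³/s² ≈ 3.715e+17 m³/s² = 3.715 × 10^17 m³/s².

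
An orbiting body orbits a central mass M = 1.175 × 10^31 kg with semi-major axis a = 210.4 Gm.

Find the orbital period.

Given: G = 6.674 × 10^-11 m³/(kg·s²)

Convert to SI: a = 210.4 Gm = 2.104e+11 m.
GM = G · M = 6.674e-11 · 1.175e+31 = 7.84195e+20 m³/s².
Kepler's third law: T = 2π √(a³ / GM).
Substituting a = 2.104e+11 m and GM = 7.84195e+20 m³/s²:
T = 2π √((2.104e+11)³ / 7.84195e+20) s
T ≈ 2.165e+07 s = 250.6 days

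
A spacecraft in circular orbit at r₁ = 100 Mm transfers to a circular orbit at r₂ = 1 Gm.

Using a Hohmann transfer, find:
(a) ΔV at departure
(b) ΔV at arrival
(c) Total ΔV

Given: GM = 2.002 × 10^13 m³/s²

Convert to SI: r₁ = 100 Mm = 1e+08 m; r₂ = 1 Gm = 1e+09 m.
Transfer semi-major axis: a_t = (r₁ + r₂)/2 = (1e+08 + 1e+09)/2 = 5.5e+08 m.
Circular speeds: v₁ = √(GM/r₁) = 447.437 m/s, v₂ = √(GM/r₂) = 141.492 m/s.
Transfer speeds (vis-viva v² = GM(2/r − 1/a_t)): v₁ᵗ = 603.324 m/s, v₂ᵗ = 60.3324 m/s.
(a) ΔV₁ = |v₁ᵗ − v₁| ≈ 155.9 m/s = 155.9 m/s.
(b) ΔV₂ = |v₂ − v₂ᵗ| ≈ 81.16 m/s = 81.16 m/s.
(c) ΔV_total = ΔV₁ + ΔV₂ ≈ 237 m/s = 237 m/s.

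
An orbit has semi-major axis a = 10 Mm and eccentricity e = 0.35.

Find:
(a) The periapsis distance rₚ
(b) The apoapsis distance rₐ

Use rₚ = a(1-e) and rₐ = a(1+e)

Convert to SI: a = 10 Mm = 1e+07 m.
(a) rₚ = a(1 − e) = 1e+07 · (1 − 0.35) = 1e+07 · 0.65 ≈ 6.5e+06 m = 6.5 Mm.
(b) rₐ = a(1 + e) = 1e+07 · (1 + 0.35) = 1e+07 · 1.35 ≈ 1.35e+07 m = 13.5 Mm.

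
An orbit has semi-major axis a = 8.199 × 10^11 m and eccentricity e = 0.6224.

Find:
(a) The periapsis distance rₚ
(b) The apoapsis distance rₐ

(a) rₚ = a(1 − e) = 8.199e+11 · (1 − 0.6224) = 8.199e+11 · 0.3776 ≈ 3.096e+11 m = 3.096 × 10^11 m.
(b) rₐ = a(1 + e) = 8.199e+11 · (1 + 0.6224) = 8.199e+11 · 1.6224 ≈ 1.33e+12 m = 1.33 × 10^12 m.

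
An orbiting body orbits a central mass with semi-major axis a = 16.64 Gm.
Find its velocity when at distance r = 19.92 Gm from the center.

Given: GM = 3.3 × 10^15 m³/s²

Convert to SI: a = 16.64 Gm = 1.664e+10 m; r = 19.92 Gm = 1.992e+10 m.
Vis-viva: v = √(GM · (2/r − 1/a)).
2/r − 1/a = 2/1.992e+10 − 1/1.664e+10 = 4.03055e-11 m⁻¹.
v = √(3.3e+15 · 4.03055e-11) m/s ≈ 364.7 m/s = 364.7 m/s.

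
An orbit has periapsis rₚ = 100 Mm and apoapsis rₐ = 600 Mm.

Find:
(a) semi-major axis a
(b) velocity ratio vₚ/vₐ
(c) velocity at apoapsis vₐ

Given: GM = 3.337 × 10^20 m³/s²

Convert to SI: rₚ = 100 Mm = 1e+08 m; rₐ = 600 Mm = 6e+08 m.
(a) a = (rₚ + rₐ)/2 = (1e+08 + 6e+08)/2 ≈ 3.5e+08 m
(b) Conservation of angular momentum (rₚvₚ = rₐvₐ) gives vₚ/vₐ = rₐ/rₚ = 6e+08/1e+08 ≈ 6
(c) With a = (rₚ + rₐ)/2 = 3.5e+08 m, vₐ = √(GM (2/rₐ − 1/a)) = √(3.337e+20 · (2/6e+08 − 1/3.5e+08)) m/s ≈ 3.986e+05 m/s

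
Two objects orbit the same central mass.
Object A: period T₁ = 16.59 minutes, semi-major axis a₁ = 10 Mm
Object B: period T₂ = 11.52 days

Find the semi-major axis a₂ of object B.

Convert to SI: T₁ = 16.59 minutes = 995.4 s; a₁ = 10 Mm = 1e+07 m; T₂ = 11.52 days = 995328 s.
Kepler's third law: (T₁/T₂)² = (a₁/a₂)³ ⇒ a₂ = a₁ · (T₂/T₁)^(2/3).
T₂/T₁ = 995328 / 995.4 = 999.928.
a₂ = 1e+07 · (999.928)^(2/3) m ≈ 1e+09 m = 1000 Mm.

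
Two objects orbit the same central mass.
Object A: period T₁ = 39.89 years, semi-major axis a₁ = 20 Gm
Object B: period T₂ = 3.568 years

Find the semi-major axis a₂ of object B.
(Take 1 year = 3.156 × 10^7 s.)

Convert to SI: T₁ = 39.89 years = 1.25893e+09 s; a₁ = 20 Gm = 2e+10 m; T₂ = 3.568 years = 1.12606e+08 s.
Kepler's third law: (T₁/T₂)² = (a₁/a₂)³ ⇒ a₂ = a₁ · (T₂/T₁)^(2/3).
T₂/T₁ = 1.12606e+08 / 1.25893e+09 = 0.089446.
a₂ = 2e+10 · (0.089446)^(2/3) m ≈ 4e+09 m = 4 Gm.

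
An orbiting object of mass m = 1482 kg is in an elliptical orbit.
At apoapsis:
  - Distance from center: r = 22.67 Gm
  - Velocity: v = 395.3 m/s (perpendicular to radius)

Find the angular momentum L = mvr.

Convert to SI: r = 22.67 Gm = 2.267e+10 m.
Since v is perpendicular to r, L = m · v · r.
L = 1482 · 395.3 · 2.267e+10 kg·m²/s ≈ 1.328e+16 kg·m²/s.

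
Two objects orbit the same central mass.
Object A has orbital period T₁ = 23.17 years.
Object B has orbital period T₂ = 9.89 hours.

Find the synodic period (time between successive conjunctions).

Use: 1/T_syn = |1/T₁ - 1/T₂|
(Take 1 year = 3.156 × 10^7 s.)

Convert to SI: T₁ = 23.17 years = 7.31245e+08 s; T₂ = 9.89 hours = 35604 s.
T_syn = |T₁ · T₂ / (T₁ − T₂)|.
T_syn = |7.31245e+08 · 35604 / (7.31245e+08 − 35604)| s ≈ 3.561e+04 s = 9.89 hours.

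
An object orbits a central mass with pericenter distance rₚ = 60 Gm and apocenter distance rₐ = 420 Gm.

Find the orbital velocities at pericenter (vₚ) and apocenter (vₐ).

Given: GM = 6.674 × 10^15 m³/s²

Convert to SI: rₚ = 60 Gm = 6e+10 m; rₐ = 420 Gm = 4.2e+11 m.
Use the vis-viva equation v² = GM(2/r − 1/a) with a = (rₚ + rₐ)/2 = (6e+10 + 4.2e+11)/2 = 2.4e+11 m.
vₚ = √(GM · (2/rₚ − 1/a)) = √(6.674e+15 · (2/6e+10 − 1/2.4e+11)) m/s ≈ 441.2 m/s = 441.2 m/s.
vₐ = √(GM · (2/rₐ − 1/a)) = √(6.674e+15 · (2/4.2e+11 − 1/2.4e+11)) m/s ≈ 63.03 m/s = 63.03 m/s.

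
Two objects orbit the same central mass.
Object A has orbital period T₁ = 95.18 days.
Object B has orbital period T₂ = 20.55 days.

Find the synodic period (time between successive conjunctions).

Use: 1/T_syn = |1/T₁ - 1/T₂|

Convert to SI: T₁ = 95.18 days = 8.22355e+06 s; T₂ = 20.55 days = 1.77552e+06 s.
T_syn = |T₁ · T₂ / (T₁ − T₂)|.
T_syn = |8.22355e+06 · 1.77552e+06 / (8.22355e+06 − 1.77552e+06)| s ≈ 2.264e+06 s = 26.21 days.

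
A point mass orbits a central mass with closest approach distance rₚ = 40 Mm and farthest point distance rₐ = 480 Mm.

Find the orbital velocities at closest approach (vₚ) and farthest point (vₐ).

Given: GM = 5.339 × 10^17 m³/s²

Convert to SI: rₚ = 40 Mm = 4e+07 m; rₐ = 480 Mm = 4.8e+08 m.
Use the vis-viva equation v² = GM(2/r − 1/a) with a = (rₚ + rₐ)/2 = (4e+07 + 4.8e+08)/2 = 2.6e+08 m.
vₚ = √(GM · (2/rₚ − 1/a)) = √(5.339e+17 · (2/4e+07 − 1/2.6e+08)) m/s ≈ 1.57e+05 m/s = 157 km/s.
vₐ = √(GM · (2/rₐ − 1/a)) = √(5.339e+17 · (2/4.8e+08 − 1/2.6e+08)) m/s ≈ 1.308e+04 m/s = 13.08 km/s.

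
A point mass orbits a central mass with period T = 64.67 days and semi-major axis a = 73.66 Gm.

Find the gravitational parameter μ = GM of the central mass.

Convert to SI: T = 64.67 days = 5.58749e+06 s; a = 73.66 Gm = 7.366e+10 m.
GM = 4π² · a³ / T².
GM = 4π² · (7.366e+10)³ / (5.58749e+06)² m³/s² ≈ 5.054e+20 m³/s² = 5.054 × 10^20 m³/s².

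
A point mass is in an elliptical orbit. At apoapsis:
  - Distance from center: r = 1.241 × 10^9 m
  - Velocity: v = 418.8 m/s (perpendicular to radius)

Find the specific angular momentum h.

With v perpendicular to r, h = r · v.
h = 1.241e+09 · 418.8 m²/s ≈ 5.197e+11 m²/s.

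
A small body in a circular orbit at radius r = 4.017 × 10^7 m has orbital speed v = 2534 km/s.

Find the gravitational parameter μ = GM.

Convert to SI: v = 2534 km/s = 2.534e+06 m/s.
For a circular orbit v² = GM/r, so GM = v² · r.
GM = (2.534e+06)² · 4.017e+07 m³/s² ≈ 2.579e+20 m³/s² = 2.579 × 10^20 m³/s².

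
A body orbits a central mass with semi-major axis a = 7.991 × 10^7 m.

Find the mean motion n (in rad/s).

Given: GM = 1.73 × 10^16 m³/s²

n = √(GM / a³).
n = √(1.73e+16 / (7.991e+07)³) rad/s ≈ 0.0001841 rad/s.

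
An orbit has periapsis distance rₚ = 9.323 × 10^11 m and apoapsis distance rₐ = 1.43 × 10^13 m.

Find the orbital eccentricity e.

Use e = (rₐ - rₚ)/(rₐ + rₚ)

e = (rₐ − rₚ) / (rₐ + rₚ).
e = (1.43e+13 − 9.323e+11) / (1.43e+13 + 9.323e+11) = 1.33677e+13 / 1.52323e+13 ≈ 0.8776.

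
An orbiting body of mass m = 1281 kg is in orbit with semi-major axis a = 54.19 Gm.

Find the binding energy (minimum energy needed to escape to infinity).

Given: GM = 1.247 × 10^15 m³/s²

Convert to SI: a = 54.19 Gm = 5.419e+10 m.
Total orbital energy is E = −GMm/(2a); binding energy is E_bind = −E = GMm/(2a).
E_bind = 1.247e+15 · 1281 / (2 · 5.419e+10) J ≈ 1.474e+07 J = 14.74 MJ.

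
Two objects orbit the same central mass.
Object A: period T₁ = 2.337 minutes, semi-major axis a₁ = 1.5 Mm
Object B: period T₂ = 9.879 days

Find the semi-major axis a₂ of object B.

Convert to SI: T₁ = 2.337 minutes = 140.22 s; a₁ = 1.5 Mm = 1.5e+06 m; T₂ = 9.879 days = 853546 s.
Kepler's third law: (T₁/T₂)² = (a₁/a₂)³ ⇒ a₂ = a₁ · (T₂/T₁)^(2/3).
T₂/T₁ = 853546 / 140.22 = 6087.19.
a₂ = 1.5e+06 · (6087.19)^(2/3) m ≈ 5.001e+08 m = 500.1 Mm.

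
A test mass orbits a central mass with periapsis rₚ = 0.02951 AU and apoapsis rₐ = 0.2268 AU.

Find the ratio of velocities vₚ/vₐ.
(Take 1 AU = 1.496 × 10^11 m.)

Convert to SI: rₚ = 0.02951 AU = 4.4147e+09 m; rₐ = 0.2268 AU = 3.39293e+10 m.
Conservation of angular momentum gives rₚvₚ = rₐvₐ, so vₚ/vₐ = rₐ/rₚ.
vₚ/vₐ = 3.39293e+10 / 4.4147e+09 ≈ 7.686.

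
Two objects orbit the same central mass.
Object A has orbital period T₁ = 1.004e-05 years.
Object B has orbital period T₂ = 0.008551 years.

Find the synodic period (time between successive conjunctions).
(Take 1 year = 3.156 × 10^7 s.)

Convert to SI: T₁ = 1.004e-05 years = 316.862 s; T₂ = 0.008551 years = 269870 s.
T_syn = |T₁ · T₂ / (T₁ − T₂)|.
T_syn = |316.862 · 269870 / (316.862 − 269870)| s ≈ 317.2 s = 1.005e-05 years.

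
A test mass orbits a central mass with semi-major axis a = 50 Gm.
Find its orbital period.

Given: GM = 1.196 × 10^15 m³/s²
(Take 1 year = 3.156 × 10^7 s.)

Convert to SI: a = 50 Gm = 5e+10 m.
Kepler's third law: T = 2π √(a³ / GM).
Substituting a = 5e+10 m and GM = 1.196e+15 m³/s²:
T = 2π √((5e+10)³ / 1.196e+15) s
T ≈ 2.031e+09 s = 64.36 years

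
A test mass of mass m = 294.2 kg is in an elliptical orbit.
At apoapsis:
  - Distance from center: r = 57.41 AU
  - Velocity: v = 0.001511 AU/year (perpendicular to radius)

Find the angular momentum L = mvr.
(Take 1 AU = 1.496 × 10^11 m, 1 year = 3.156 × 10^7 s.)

Convert to SI: r = 57.41 AU = 8.58854e+12 m; v = 0.001511 AU/year = 7.16241 m/s.
Since v is perpendicular to r, L = m · v · r.
L = 294.2 · 7.16241 · 8.58854e+12 kg·m²/s ≈ 1.81e+16 kg·m²/s.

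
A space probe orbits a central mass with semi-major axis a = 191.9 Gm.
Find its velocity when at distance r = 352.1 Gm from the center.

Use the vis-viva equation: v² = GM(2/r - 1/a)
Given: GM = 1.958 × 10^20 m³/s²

Convert to SI: a = 191.9 Gm = 1.919e+11 m; r = 352.1 Gm = 3.521e+11 m.
Vis-viva: v = √(GM · (2/r − 1/a)).
2/r − 1/a = 2/3.521e+11 − 1/1.919e+11 = 4.69157e-13 m⁻¹.
v = √(1.958e+20 · 4.69157e-13) m/s ≈ 9584 m/s = 9.584 km/s.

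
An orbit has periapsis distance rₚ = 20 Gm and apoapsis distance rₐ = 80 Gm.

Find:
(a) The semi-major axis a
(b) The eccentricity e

Convert to SI: rₚ = 20 Gm = 2e+10 m; rₐ = 80 Gm = 8e+10 m.
(a) a = (rₚ + rₐ) / 2 = (2e+10 + 8e+10) / 2 ≈ 5e+10 m = 50 Gm.
(b) e = (rₐ − rₚ) / (rₐ + rₚ) = (8e+10 − 2e+10) / (8e+10 + 2e+10) ≈ 0.6.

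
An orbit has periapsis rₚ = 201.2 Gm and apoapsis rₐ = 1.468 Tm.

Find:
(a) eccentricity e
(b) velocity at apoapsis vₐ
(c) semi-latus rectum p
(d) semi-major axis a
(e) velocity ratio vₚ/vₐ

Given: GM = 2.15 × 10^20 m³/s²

Convert to SI: rₚ = 201.2 Gm = 2.012e+11 m; rₐ = 1.468 Tm = 1.468e+12 m.
(a) e = (rₐ − rₚ)/(rₐ + rₚ) = (1.468e+12 − 2.012e+11)/(1.468e+12 + 2.012e+11) ≈ 0.7589
(b) With a = (rₚ + rₐ)/2 = 8.346e+11 m, vₐ = √(GM (2/rₐ − 1/a)) = √(2.15e+20 · (2/1.468e+12 − 1/8.346e+11)) m/s ≈ 5942 m/s
(c) From a = (rₚ + rₐ)/2 = 8.346e+11 m and e = (rₐ − rₚ)/(rₐ + rₚ) = 0.758926, p = a(1 − e²) = 8.346e+11 · (1 − (0.758926)²) ≈ 3.539e+11 m
(d) a = (rₚ + rₐ)/2 = (2.012e+11 + 1.468e+12)/2 ≈ 8.346e+11 m
(e) Conservation of angular momentum (rₚvₚ = rₐvₐ) gives vₚ/vₐ = rₐ/rₚ = 1.468e+12/2.012e+11 ≈ 7.296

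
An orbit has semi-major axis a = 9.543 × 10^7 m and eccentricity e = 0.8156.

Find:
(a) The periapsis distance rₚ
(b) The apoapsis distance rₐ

(a) rₚ = a(1 − e) = 9.543e+07 · (1 − 0.8156) = 9.543e+07 · 0.1844 ≈ 1.76e+07 m = 1.76 × 10^7 m.
(b) rₐ = a(1 + e) = 9.543e+07 · (1 + 0.8156) = 9.543e+07 · 1.8156 ≈ 1.733e+08 m = 1.733 × 10^8 m.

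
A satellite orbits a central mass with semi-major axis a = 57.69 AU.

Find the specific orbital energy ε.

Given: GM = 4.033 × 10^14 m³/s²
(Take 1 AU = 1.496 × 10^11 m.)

Convert to SI: a = 57.69 AU = 8.63042e+12 m.
ε = −GM / (2a).
ε = −4.033e+14 / (2 · 8.63042e+12) J/kg ≈ -23.37 J/kg = -23.37 J/kg.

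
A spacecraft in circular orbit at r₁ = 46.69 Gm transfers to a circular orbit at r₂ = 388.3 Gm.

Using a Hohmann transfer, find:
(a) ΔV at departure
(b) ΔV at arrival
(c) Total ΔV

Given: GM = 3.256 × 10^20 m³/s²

Convert to SI: r₁ = 46.69 Gm = 4.669e+10 m; r₂ = 388.3 Gm = 3.883e+11 m.
Transfer semi-major axis: a_t = (r₁ + r₂)/2 = (4.669e+10 + 3.883e+11)/2 = 2.17495e+11 m.
Circular speeds: v₁ = √(GM/r₁) = 83508.4 m/s, v₂ = √(GM/r₂) = 28957.3 m/s.
Transfer speeds (vis-viva v² = GM(2/r − 1/a_t)): v₁ᵗ = 111581 m/s, v₂ᵗ = 13416.7 m/s.
(a) ΔV₁ = |v₁ᵗ − v₁| ≈ 2.807e+04 m/s = 28.07 km/s.
(b) ΔV₂ = |v₂ − v₂ᵗ| ≈ 1.554e+04 m/s = 15.54 km/s.
(c) ΔV_total = ΔV₁ + ΔV₂ ≈ 4.361e+04 m/s = 43.61 km/s.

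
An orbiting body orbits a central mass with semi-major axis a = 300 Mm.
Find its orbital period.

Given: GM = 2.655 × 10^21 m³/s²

Convert to SI: a = 300 Mm = 3e+08 m.
Kepler's third law: T = 2π √(a³ / GM).
Substituting a = 3e+08 m and GM = 2.655e+21 m³/s²:
T = 2π √((3e+08)³ / 2.655e+21) s
T ≈ 633.6 s = 10.56 minutes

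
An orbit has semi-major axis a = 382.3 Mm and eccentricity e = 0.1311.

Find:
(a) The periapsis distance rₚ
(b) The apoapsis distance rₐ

Convert to SI: a = 382.3 Mm = 3.823e+08 m.
(a) rₚ = a(1 − e) = 3.823e+08 · (1 − 0.1311) = 3.823e+08 · 0.8689 ≈ 3.322e+08 m = 332.2 Mm.
(b) rₐ = a(1 + e) = 3.823e+08 · (1 + 0.1311) = 3.823e+08 · 1.1311 ≈ 4.324e+08 m = 432.4 Mm.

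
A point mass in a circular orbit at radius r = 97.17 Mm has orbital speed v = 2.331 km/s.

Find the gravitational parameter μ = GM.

Convert to SI: r = 97.17 Mm = 9.717e+07 m; v = 2.331 km/s = 2331 m/s.
For a circular orbit v² = GM/r, so GM = v² · r.
GM = (2331)² · 9.717e+07 m³/s² ≈ 5.28e+14 m³/s² = 5.28 × 10^14 m³/s².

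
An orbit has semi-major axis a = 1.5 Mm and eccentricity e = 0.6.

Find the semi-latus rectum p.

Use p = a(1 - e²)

Convert to SI: a = 1.5 Mm = 1.5e+06 m.
p = a (1 − e²).
p = 1.5e+06 · (1 − (0.6)²) = 1.5e+06 · 0.64 ≈ 9.6e+05 m = 960 km.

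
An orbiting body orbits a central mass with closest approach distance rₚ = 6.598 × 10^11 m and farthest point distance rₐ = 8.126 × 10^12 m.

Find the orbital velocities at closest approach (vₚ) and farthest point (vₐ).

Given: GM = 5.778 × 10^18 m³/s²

Use the vis-viva equation v² = GM(2/r − 1/a) with a = (rₚ + rₐ)/2 = (6.598e+11 + 8.126e+12)/2 = 4.3929e+12 m.
vₚ = √(GM · (2/rₚ − 1/a)) = √(5.778e+18 · (2/6.598e+11 − 1/4.3929e+12)) m/s ≈ 4025 m/s = 4.025 km/s.
vₐ = √(GM · (2/rₐ − 1/a)) = √(5.778e+18 · (2/8.126e+12 − 1/4.3929e+12)) m/s ≈ 326.8 m/s = 326.8 m/s.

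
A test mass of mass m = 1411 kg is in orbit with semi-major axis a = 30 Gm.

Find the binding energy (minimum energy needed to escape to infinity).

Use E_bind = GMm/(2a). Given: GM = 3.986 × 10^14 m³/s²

Convert to SI: a = 30 Gm = 3e+10 m.
Total orbital energy is E = −GMm/(2a); binding energy is E_bind = −E = GMm/(2a).
E_bind = 3.986e+14 · 1411 / (2 · 3e+10) J ≈ 9.374e+06 J = 9.374 MJ.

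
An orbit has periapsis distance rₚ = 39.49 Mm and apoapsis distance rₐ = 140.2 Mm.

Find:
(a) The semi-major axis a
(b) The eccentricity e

Convert to SI: rₚ = 39.49 Mm = 3.949e+07 m; rₐ = 140.2 Mm = 1.402e+08 m.
(a) a = (rₚ + rₐ) / 2 = (3.949e+07 + 1.402e+08) / 2 ≈ 8.984e+07 m = 89.84 Mm.
(b) e = (rₐ − rₚ) / (rₐ + rₚ) = (1.402e+08 − 3.949e+07) / (1.402e+08 + 3.949e+07) ≈ 0.5605.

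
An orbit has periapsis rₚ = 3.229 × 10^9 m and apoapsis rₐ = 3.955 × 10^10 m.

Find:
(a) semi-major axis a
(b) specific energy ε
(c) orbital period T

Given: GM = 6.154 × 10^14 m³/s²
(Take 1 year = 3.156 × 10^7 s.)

(a) a = (rₚ + rₐ)/2 = (3.229e+09 + 3.955e+10)/2 ≈ 2.139e+10 m
(b) With a = (rₚ + rₐ)/2 = 2.13895e+10 m, ε = −GM/(2a) = −6.154e+14/(2 · 2.13895e+10) J/kg ≈ -1.439e+04 J/kg
(c) With a = (rₚ + rₐ)/2 = 2.13895e+10 m, T = 2π √(a³/GM) = 2π √((2.13895e+10)³/6.154e+14) s ≈ 7.923e+08 s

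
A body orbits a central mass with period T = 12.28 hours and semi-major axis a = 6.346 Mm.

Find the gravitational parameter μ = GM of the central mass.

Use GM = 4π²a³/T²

Convert to SI: T = 12.28 hours = 44208 s; a = 6.346 Mm = 6.346e+06 m.
GM = 4π² · a³ / T².
GM = 4π² · (6.346e+06)³ / (44208)² m³/s² ≈ 5.162e+12 m³/s² = 5.162 × 10^12 m³/s².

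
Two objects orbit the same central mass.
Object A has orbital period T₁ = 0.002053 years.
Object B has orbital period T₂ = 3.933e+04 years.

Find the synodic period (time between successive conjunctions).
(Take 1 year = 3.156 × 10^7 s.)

Convert to SI: T₁ = 0.002053 years = 64792.7 s; T₂ = 3.933e+04 years = 1.24125e+12 s.
T_syn = |T₁ · T₂ / (T₁ − T₂)|.
T_syn = |64792.7 · 1.24125e+12 / (64792.7 − 1.24125e+12)| s ≈ 6.479e+04 s = 0.002053 years.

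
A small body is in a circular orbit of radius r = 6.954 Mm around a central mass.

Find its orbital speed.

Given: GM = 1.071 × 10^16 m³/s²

Convert to SI: r = 6.954 Mm = 6.954e+06 m.
For a circular orbit, gravity supplies the centripetal force, so v = √(GM / r).
v = √(1.071e+16 / 6.954e+06) m/s ≈ 3.924e+04 m/s = 39.24 km/s.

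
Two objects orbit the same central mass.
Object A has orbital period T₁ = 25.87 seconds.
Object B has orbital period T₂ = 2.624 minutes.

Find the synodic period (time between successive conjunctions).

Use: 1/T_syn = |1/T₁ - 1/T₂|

Convert to SI: T₂ = 2.624 minutes = 157.44 s.
T_syn = |T₁ · T₂ / (T₁ − T₂)|.
T_syn = |25.87 · 157.44 / (25.87 − 157.44)| s ≈ 30.96 s = 30.96 seconds.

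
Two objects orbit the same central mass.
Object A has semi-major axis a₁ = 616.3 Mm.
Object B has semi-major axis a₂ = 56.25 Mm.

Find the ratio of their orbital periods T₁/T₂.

Convert to SI: a₁ = 616.3 Mm = 6.163e+08 m; a₂ = 56.25 Mm = 5.625e+07 m.
From Kepler's third law, (T₁/T₂)² = (a₁/a₂)³, so T₁/T₂ = (a₁/a₂)^(3/2).
a₁/a₂ = 6.163e+08 / 5.625e+07 = 10.9564.
T₁/T₂ = (10.9564)^(3/2) ≈ 36.27.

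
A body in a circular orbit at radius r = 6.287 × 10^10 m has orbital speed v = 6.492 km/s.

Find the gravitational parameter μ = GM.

Convert to SI: v = 6.492 km/s = 6492 m/s.
For a circular orbit v² = GM/r, so GM = v² · r.
GM = (6492)² · 6.287e+10 m³/s² ≈ 2.65e+18 m³/s² = 2.65 × 10^18 m³/s².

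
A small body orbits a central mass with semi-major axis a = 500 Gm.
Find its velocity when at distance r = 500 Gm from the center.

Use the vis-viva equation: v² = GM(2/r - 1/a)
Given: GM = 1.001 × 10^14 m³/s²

Convert to SI: a = 500 Gm = 5e+11 m; r = 500 Gm = 5e+11 m.
Vis-viva: v = √(GM · (2/r − 1/a)).
2/r − 1/a = 2/5e+11 − 1/5e+11 = 2e-12 m⁻¹.
v = √(1.001e+14 · 2e-12) m/s ≈ 14.15 m/s = 14.15 m/s.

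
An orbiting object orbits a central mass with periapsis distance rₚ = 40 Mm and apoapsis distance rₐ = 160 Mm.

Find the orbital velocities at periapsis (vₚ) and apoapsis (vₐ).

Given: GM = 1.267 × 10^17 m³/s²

Convert to SI: rₚ = 40 Mm = 4e+07 m; rₐ = 160 Mm = 1.6e+08 m.
Use the vis-viva equation v² = GM(2/r − 1/a) with a = (rₚ + rₐ)/2 = (4e+07 + 1.6e+08)/2 = 1e+08 m.
vₚ = √(GM · (2/rₚ − 1/a)) = √(1.267e+17 · (2/4e+07 − 1/1e+08)) m/s ≈ 7.119e+04 m/s = 71.19 km/s.
vₐ = √(GM · (2/rₐ − 1/a)) = √(1.267e+17 · (2/1.6e+08 − 1/1e+08)) m/s ≈ 1.78e+04 m/s = 17.8 km/s.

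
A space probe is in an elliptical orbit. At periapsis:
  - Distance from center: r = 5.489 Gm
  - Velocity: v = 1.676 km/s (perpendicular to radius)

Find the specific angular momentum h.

Convert to SI: r = 5.489 Gm = 5.489e+09 m; v = 1.676 km/s = 1676 m/s.
With v perpendicular to r, h = r · v.
h = 5.489e+09 · 1676 m²/s ≈ 9.2e+12 m²/s.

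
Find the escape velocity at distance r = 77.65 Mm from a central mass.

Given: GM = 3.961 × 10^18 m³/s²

Convert to SI: r = 77.65 Mm = 7.765e+07 m.
Escape velocity comes from setting total energy to zero: ½v² − GM/r = 0 ⇒ v_esc = √(2GM / r).
v_esc = √(2 · 3.961e+18 / 7.765e+07) m/s ≈ 3.194e+05 m/s = 319.4 km/s.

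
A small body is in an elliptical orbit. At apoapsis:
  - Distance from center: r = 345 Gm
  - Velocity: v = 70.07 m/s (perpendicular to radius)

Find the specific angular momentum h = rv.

Convert to SI: r = 345 Gm = 3.45e+11 m.
With v perpendicular to r, h = r · v.
h = 3.45e+11 · 70.07 m²/s ≈ 2.417e+13 m²/s.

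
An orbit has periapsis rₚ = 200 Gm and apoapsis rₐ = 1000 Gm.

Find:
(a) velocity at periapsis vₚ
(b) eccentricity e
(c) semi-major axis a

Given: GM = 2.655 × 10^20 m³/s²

Convert to SI: rₚ = 200 Gm = 2e+11 m; rₐ = 1000 Gm = 1e+12 m.
(a) With a = (rₚ + rₐ)/2 = 6e+11 m, vₚ = √(GM (2/rₚ − 1/a)) = √(2.655e+20 · (2/2e+11 − 1/6e+11)) m/s ≈ 4.704e+04 m/s
(b) e = (rₐ − rₚ)/(rₐ + rₚ) = (1e+12 − 2e+11)/(1e+12 + 2e+11) ≈ 0.6667
(c) a = (rₚ + rₐ)/2 = (2e+11 + 1e+12)/2 ≈ 6e+11 m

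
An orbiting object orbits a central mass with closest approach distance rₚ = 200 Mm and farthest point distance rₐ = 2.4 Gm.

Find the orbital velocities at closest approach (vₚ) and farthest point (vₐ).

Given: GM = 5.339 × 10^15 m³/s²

Convert to SI: rₚ = 200 Mm = 2e+08 m; rₐ = 2.4 Gm = 2.4e+09 m.
Use the vis-viva equation v² = GM(2/r − 1/a) with a = (rₚ + rₐ)/2 = (2e+08 + 2.4e+09)/2 = 1.3e+09 m.
vₚ = √(GM · (2/rₚ − 1/a)) = √(5.339e+15 · (2/2e+08 − 1/1.3e+09)) m/s ≈ 7020 m/s = 7.02 km/s.
vₐ = √(GM · (2/rₐ − 1/a)) = √(5.339e+15 · (2/2.4e+09 − 1/1.3e+09)) m/s ≈ 585 m/s = 585 m/s.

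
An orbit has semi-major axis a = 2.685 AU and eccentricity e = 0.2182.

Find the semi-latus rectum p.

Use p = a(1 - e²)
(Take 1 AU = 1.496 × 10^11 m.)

Convert to SI: a = 2.685 AU = 4.01676e+11 m.
p = a (1 − e²).
p = 4.01676e+11 · (1 − (0.2182)²) = 4.01676e+11 · 0.952389 ≈ 3.826e+11 m = 2.557 AU.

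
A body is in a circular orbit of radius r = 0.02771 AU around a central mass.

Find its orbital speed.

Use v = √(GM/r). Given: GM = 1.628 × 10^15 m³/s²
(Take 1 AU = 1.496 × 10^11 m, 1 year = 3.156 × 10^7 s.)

Convert to SI: r = 0.02771 AU = 4.14542e+09 m.
For a circular orbit, gravity supplies the centripetal force, so v = √(GM / r).
v = √(1.628e+15 / 4.14542e+09) m/s ≈ 626.7 m/s = 0.1322 AU/year.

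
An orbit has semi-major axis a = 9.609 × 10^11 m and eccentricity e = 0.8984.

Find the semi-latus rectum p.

p = a (1 − e²).
p = 9.609e+11 · (1 − (0.8984)²) = 9.609e+11 · 0.192877 ≈ 1.853e+11 m = 1.853 × 10^11 m.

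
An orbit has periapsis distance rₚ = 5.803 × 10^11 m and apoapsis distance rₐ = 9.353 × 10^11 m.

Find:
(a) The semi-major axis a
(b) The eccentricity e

(a) a = (rₚ + rₐ) / 2 = (5.803e+11 + 9.353e+11) / 2 ≈ 7.578e+11 m = 7.578 × 10^11 m.
(b) e = (rₐ − rₚ) / (rₐ + rₚ) = (9.353e+11 − 5.803e+11) / (9.353e+11 + 5.803e+11) ≈ 0.2342.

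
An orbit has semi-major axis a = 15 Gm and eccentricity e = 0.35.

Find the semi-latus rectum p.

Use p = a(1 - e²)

Convert to SI: a = 15 Gm = 1.5e+10 m.
p = a (1 − e²).
p = 1.5e+10 · (1 − (0.35)²) = 1.5e+10 · 0.8775 ≈ 1.316e+10 m = 13.16 Gm.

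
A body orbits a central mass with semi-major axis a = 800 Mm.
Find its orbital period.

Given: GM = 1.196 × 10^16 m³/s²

Convert to SI: a = 800 Mm = 8e+08 m.
Kepler's third law: T = 2π √(a³ / GM).
Substituting a = 8e+08 m and GM = 1.196e+16 m³/s²:
T = 2π √((8e+08)³ / 1.196e+16) s
T ≈ 1.3e+06 s = 15.05 days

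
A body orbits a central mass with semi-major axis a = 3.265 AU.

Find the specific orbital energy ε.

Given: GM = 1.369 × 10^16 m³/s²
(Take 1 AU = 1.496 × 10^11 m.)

Convert to SI: a = 3.265 AU = 4.88444e+11 m.
ε = −GM / (2a).
ε = −1.369e+16 / (2 · 4.88444e+11) J/kg ≈ -1.401e+04 J/kg = -14.01 kJ/kg.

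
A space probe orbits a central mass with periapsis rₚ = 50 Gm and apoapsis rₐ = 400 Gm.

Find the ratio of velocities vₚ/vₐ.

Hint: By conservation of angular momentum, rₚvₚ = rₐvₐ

Convert to SI: rₚ = 50 Gm = 5e+10 m; rₐ = 400 Gm = 4e+11 m.
Conservation of angular momentum gives rₚvₚ = rₐvₐ, so vₚ/vₐ = rₐ/rₚ.
vₚ/vₐ = 4e+11 / 5e+10 ≈ 8.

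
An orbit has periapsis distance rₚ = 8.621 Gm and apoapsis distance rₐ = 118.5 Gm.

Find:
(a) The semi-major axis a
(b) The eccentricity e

Convert to SI: rₚ = 8.621 Gm = 8.621e+09 m; rₐ = 118.5 Gm = 1.185e+11 m.
(a) a = (rₚ + rₐ) / 2 = (8.621e+09 + 1.185e+11) / 2 ≈ 6.356e+10 m = 63.56 Gm.
(b) e = (rₐ − rₚ) / (rₐ + rₚ) = (1.185e+11 − 8.621e+09) / (1.185e+11 + 8.621e+09) ≈ 0.8644.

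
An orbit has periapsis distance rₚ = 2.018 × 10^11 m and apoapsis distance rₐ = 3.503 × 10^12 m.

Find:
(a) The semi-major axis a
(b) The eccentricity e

(a) a = (rₚ + rₐ) / 2 = (2.018e+11 + 3.503e+12) / 2 ≈ 1.852e+12 m = 1.852 × 10^12 m.
(b) e = (rₐ − rₚ) / (rₐ + rₚ) = (3.503e+12 − 2.018e+11) / (3.503e+12 + 2.018e+11) ≈ 0.8911.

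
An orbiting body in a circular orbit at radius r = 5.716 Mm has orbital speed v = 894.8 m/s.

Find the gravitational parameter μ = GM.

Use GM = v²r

Convert to SI: r = 5.716 Mm = 5.716e+06 m.
For a circular orbit v² = GM/r, so GM = v² · r.
GM = (894.8)² · 5.716e+06 m³/s² ≈ 4.577e+12 m³/s² = 4.577 × 10^12 m³/s².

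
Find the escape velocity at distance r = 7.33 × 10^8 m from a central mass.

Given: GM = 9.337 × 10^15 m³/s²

Escape velocity comes from setting total energy to zero: ½v² − GM/r = 0 ⇒ v_esc = √(2GM / r).
v_esc = √(2 · 9.337e+15 / 7.33e+08) m/s ≈ 5047 m/s = 5.047 km/s.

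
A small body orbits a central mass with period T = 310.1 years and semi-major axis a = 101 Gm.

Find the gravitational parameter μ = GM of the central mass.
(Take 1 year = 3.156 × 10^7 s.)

Convert to SI: T = 310.1 years = 9.78676e+09 s; a = 101 Gm = 1.01e+11 m.
GM = 4π² · a³ / T².
GM = 4π² · (1.01e+11)³ / (9.78676e+09)² m³/s² ≈ 4.247e+14 m³/s² = 4.247 × 10^14 m³/s².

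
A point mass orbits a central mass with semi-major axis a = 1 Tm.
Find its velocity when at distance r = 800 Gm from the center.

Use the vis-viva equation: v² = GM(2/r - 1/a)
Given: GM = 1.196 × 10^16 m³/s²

Convert to SI: a = 1 Tm = 1e+12 m; r = 800 Gm = 8e+11 m.
Vis-viva: v = √(GM · (2/r − 1/a)).
2/r − 1/a = 2/8e+11 − 1/1e+12 = 1.5e-12 m⁻¹.
v = √(1.196e+16 · 1.5e-12) m/s ≈ 133.9 m/s = 133.9 m/s.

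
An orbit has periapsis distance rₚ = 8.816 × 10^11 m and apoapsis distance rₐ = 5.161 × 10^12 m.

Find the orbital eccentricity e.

e = (rₐ − rₚ) / (rₐ + rₚ).
e = (5.161e+12 − 8.816e+11) / (5.161e+12 + 8.816e+11) = 4.2794e+12 / 6.0426e+12 ≈ 0.7082.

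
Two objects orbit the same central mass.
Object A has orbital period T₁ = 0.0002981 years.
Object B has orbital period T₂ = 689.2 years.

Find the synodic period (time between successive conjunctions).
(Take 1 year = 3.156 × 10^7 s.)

Convert to SI: T₁ = 0.0002981 years = 9408.04 s; T₂ = 689.2 years = 2.17512e+10 s.
T_syn = |T₁ · T₂ / (T₁ − T₂)|.
T_syn = |9408.04 · 2.17512e+10 / (9408.04 − 2.17512e+10)| s ≈ 9408 s = 0.0002981 years.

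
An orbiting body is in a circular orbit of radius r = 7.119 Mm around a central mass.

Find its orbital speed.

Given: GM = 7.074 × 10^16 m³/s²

Convert to SI: r = 7.119 Mm = 7.119e+06 m.
For a circular orbit, gravity supplies the centripetal force, so v = √(GM / r).
v = √(7.074e+16 / 7.119e+06) m/s ≈ 9.968e+04 m/s = 99.68 km/s.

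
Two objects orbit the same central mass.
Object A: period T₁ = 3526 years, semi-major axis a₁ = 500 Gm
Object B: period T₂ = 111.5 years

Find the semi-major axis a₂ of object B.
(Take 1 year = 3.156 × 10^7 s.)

Convert to SI: T₁ = 3526 years = 1.11281e+11 s; a₁ = 500 Gm = 5e+11 m; T₂ = 111.5 years = 3.51894e+09 s.
Kepler's third law: (T₁/T₂)² = (a₁/a₂)³ ⇒ a₂ = a₁ · (T₂/T₁)^(2/3).
T₂/T₁ = 3.51894e+09 / 1.11281e+11 = 0.0316222.
a₂ = 5e+11 · (0.0316222)^(2/3) m ≈ 5e+10 m = 50 Gm.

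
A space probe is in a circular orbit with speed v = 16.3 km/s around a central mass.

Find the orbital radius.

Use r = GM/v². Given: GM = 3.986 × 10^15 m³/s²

Convert to SI: v = 16.3 km/s = 16300 m/s.
For a circular orbit, v² = GM / r, so r = GM / v².
r = 3.986e+15 / (16300)² m ≈ 1.5e+07 m = 15 Mm.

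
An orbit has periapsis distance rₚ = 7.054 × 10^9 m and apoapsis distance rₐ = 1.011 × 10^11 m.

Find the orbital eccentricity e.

e = (rₐ − rₚ) / (rₐ + rₚ).
e = (1.011e+11 − 7.054e+09) / (1.011e+11 + 7.054e+09) = 9.4046e+10 / 1.08154e+11 ≈ 0.8696.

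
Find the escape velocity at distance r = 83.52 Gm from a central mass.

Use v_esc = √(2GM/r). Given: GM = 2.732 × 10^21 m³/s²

Convert to SI: r = 83.52 Gm = 8.352e+10 m.
Escape velocity comes from setting total energy to zero: ½v² − GM/r = 0 ⇒ v_esc = √(2GM / r).
v_esc = √(2 · 2.732e+21 / 8.352e+10) m/s ≈ 2.558e+05 m/s = 255.8 km/s.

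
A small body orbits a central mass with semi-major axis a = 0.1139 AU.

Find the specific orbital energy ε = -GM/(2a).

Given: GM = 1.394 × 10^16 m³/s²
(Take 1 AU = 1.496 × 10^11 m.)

Convert to SI: a = 0.1139 AU = 1.70394e+10 m.
ε = −GM / (2a).
ε = −1.394e+16 / (2 · 1.70394e+10) J/kg ≈ -4.091e+05 J/kg = -409.1 kJ/kg.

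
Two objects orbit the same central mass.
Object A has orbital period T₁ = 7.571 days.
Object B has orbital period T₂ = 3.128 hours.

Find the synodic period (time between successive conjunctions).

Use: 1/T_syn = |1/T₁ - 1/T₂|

Convert to SI: T₁ = 7.571 days = 654134 s; T₂ = 3.128 hours = 11260.8 s.
T_syn = |T₁ · T₂ / (T₁ − T₂)|.
T_syn = |654134 · 11260.8 / (654134 − 11260.8)| s ≈ 1.146e+04 s = 3.183 hours.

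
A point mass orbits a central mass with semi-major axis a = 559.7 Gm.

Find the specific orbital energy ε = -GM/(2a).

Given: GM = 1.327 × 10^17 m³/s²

Convert to SI: a = 559.7 Gm = 5.597e+11 m.
ε = −GM / (2a).
ε = −1.327e+17 / (2 · 5.597e+11) J/kg ≈ -1.185e+05 J/kg = -118.5 kJ/kg.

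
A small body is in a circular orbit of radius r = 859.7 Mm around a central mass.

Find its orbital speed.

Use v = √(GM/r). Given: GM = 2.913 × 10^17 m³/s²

Convert to SI: r = 859.7 Mm = 8.597e+08 m.
For a circular orbit, gravity supplies the centripetal force, so v = √(GM / r).
v = √(2.913e+17 / 8.597e+08) m/s ≈ 1.841e+04 m/s = 18.41 km/s.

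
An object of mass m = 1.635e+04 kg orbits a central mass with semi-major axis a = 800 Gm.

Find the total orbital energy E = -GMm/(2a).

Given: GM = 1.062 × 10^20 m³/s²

Convert to SI: a = 800 Gm = 8e+11 m.
E = −GMm / (2a).
E = −1.062e+20 · 1.635e+04 / (2 · 8e+11) J ≈ -1.085e+12 J = -1.085 TJ.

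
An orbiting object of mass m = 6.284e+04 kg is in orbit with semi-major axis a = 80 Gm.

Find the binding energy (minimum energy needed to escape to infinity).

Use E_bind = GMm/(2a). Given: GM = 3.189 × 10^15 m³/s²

Convert to SI: a = 80 Gm = 8e+10 m.
Total orbital energy is E = −GMm/(2a); binding energy is E_bind = −E = GMm/(2a).
E_bind = 3.189e+15 · 6.284e+04 / (2 · 8e+10) J ≈ 1.252e+09 J = 1.252 GJ.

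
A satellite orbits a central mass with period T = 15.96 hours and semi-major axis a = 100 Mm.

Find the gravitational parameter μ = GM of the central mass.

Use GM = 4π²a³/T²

Convert to SI: T = 15.96 hours = 57456 s; a = 100 Mm = 1e+08 m.
GM = 4π² · a³ / T².
GM = 4π² · (1e+08)³ / (57456)² m³/s² ≈ 1.196e+16 m³/s² = 1.196 × 10^16 m³/s².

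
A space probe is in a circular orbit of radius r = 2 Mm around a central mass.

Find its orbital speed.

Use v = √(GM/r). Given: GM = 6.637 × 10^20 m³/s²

Convert to SI: r = 2 Mm = 2e+06 m.
For a circular orbit, gravity supplies the centripetal force, so v = √(GM / r).
v = √(6.637e+20 / 2e+06) m/s ≈ 1.822e+07 m/s = 1.822e+04 km/s.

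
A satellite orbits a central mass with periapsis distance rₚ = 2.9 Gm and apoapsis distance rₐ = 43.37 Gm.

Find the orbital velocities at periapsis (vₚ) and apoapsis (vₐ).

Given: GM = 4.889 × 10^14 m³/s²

Convert to SI: rₚ = 2.9 Gm = 2.9e+09 m; rₐ = 43.37 Gm = 4.337e+10 m.
Use the vis-viva equation v² = GM(2/r − 1/a) with a = (rₚ + rₐ)/2 = (2.9e+09 + 4.337e+10)/2 = 2.3135e+10 m.
vₚ = √(GM · (2/rₚ − 1/a)) = √(4.889e+14 · (2/2.9e+09 − 1/2.3135e+10)) m/s ≈ 562.2 m/s = 562.2 m/s.
vₐ = √(GM · (2/rₐ − 1/a)) = √(4.889e+14 · (2/4.337e+10 − 1/2.3135e+10)) m/s ≈ 37.59 m/s = 37.59 m/s.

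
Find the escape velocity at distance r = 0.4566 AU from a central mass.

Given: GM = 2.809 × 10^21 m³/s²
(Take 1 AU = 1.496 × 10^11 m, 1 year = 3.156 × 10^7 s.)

Convert to SI: r = 0.4566 AU = 6.83074e+10 m.
Escape velocity comes from setting total energy to zero: ½v² − GM/r = 0 ⇒ v_esc = √(2GM / r).
v_esc = √(2 · 2.809e+21 / 6.83074e+10) m/s ≈ 2.868e+05 m/s = 60.5 AU/year.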